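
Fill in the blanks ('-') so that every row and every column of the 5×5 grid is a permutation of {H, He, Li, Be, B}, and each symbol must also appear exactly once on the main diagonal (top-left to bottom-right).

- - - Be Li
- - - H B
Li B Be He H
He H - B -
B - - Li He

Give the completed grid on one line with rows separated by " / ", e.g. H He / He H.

H He B Be Li / Be Li He H B / Li B Be He H / He H Li B Be / B Be H Li He

(r1,c1) = H
(r1,c2) = He
(r1,c3) = B
(r2,c1) = Be
(r2,c2) = Li
(r2,c3) = He
(r4,c3) = Li
(r4,c5) = Be
(r5,c2) = Be
(r5,c3) = H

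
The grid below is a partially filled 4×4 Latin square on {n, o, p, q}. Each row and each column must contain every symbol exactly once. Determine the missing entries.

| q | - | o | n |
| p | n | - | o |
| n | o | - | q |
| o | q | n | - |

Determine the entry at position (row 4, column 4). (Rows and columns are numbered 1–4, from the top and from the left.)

row 1 has {n,o,q}; column 2 has {n,o,q} — only p is left for (r1,c2).
row 2 has {n,o,p}; column 3 has {n,o} — only q is left for (r2,c3).
row 3 has {n,o,q}; column 3 has {n,o,q} — only p is left for (r3,c3).
row 4 has {n,o,q}; column 4 has {n,o,q} — only p is left for (r4,c4).

p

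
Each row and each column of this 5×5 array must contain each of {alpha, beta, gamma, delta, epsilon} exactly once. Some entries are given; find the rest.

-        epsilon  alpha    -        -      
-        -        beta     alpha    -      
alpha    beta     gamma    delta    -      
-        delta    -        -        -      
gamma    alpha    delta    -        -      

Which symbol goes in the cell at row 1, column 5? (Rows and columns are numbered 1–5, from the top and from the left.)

gamma

At row 2, column 2: row 2 has {alpha,beta}; column 2 has {alpha,beta,delta,epsilon}; that leaves gamma.
At row 3, column 5: row 3 has {alpha,beta,gamma,delta}; column 5 is empty so far; that leaves epsilon.
At row 4, column 3: row 4 has {delta}; column 3 has {alpha,beta,gamma,delta}; that leaves epsilon.
At row 5, column 5: row 5 has {alpha,gamma,delta}; column 5 has {epsilon}; that leaves beta.
At row 2, column 5: row 2 has {alpha,beta,gamma}; column 5 has {beta,epsilon}; that leaves delta.
At row 4, column 1: row 4 has {delta,epsilon}; column 1 has {alpha,gamma}; that leaves beta.
At row 4, column 4: row 4 has {beta,delta,epsilon}; column 4 has {alpha,delta}; that leaves gamma.
At row 4, column 5: row 4 has {beta,gamma,delta,epsilon}; column 5 has {beta,delta,epsilon}; that leaves alpha.
At row 5, column 4: row 5 has {alpha,beta,gamma,delta}; column 4 has {alpha,gamma,delta}; that leaves epsilon.
At row 1, column 1: row 1 has {alpha,epsilon}; column 1 has {alpha,beta,gamma}; that leaves delta.
At row 1, column 4: row 1 has {alpha,delta,epsilon}; column 4 has {alpha,gamma,delta,epsilon}; that leaves beta.
At row 1, column 5: row 1 has {alpha,beta,delta,epsilon}; column 5 has {alpha,beta,delta,epsilon}; that leaves gamma.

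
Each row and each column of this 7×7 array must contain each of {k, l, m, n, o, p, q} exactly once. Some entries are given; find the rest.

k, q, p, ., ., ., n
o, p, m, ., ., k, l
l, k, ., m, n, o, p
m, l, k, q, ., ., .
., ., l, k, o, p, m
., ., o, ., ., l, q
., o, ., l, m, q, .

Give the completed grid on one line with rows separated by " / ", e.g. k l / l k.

k q p o l m n / o p m n q k l / l k q m n o p / m l k q p n o / q n l k o p m / n m o p k l q / p o n l m q k

At row 1, column 4: row 1 has {k,n,p,q}; column 4 has {k,l,m,q}; that leaves o.
At row 1, column 5: row 1 has {k,n,o,p,q}; column 5 has {m,n,o}; that leaves l.
At row 1, column 6: row 1 has {k,l,n,o,p,q}; column 6 has {k,l,o,p,q}; that leaves m.
At row 2, column 4: row 2 has {k,l,m,o,p}; column 4 has {k,l,m,o,q}; that leaves n.
At row 2, column 5: row 2 has {k,l,m,n,o,p}; column 5 has {l,m,n,o}; that leaves q.
At row 3, column 3: row 3 has {k,l,m,n,o,p}; column 3 has {k,l,m,o,p}; that leaves q.
At row 4, column 5: row 4 has {k,l,m,q}; column 5 has {l,m,n,o,q}; that leaves p.
At row 4, column 6: row 4 has {k,l,m,p,q}; column 6 has {k,l,m,o,p,q}; that leaves n.
At row 4, column 7: row 4 has {k,l,m,n,p,q}; column 7 has {l,m,n,p,q}; that leaves o.
At row 5, column 2: row 5 has {k,l,m,o,p}; column 2 has {k,l,o,p,q}; that leaves n.
At row 6, column 2: row 6 has {l,o,q}; column 2 has {k,l,n,o,p,q}; that leaves m.
At row 6, column 4: row 6 has {l,m,o,q}; column 4 has {k,l,m,n,o,q}; that leaves p.
At row 6, column 5: row 6 has {l,m,o,p,q}; column 5 has {l,m,n,o,p,q}; that leaves k.
At row 7, column 3: row 7 has {l,m,o,q}; column 3 has {k,l,m,o,p,q}; that leaves n.
At row 7, column 7: row 7 has {l,m,n,o,q}; column 7 has {l,m,n,o,p,q}; that leaves k.
At row 5, column 1: row 5 has {k,l,m,n,o,p}; column 1 has {k,l,m,o}; that leaves q.
At row 6, column 1: row 6 has {k,l,m,o,p,q}; column 1 has {k,l,m,o,q}; that leaves n.
At row 7, column 1: row 7 has {k,l,m,n,o,q}; column 1 has {k,l,m,n,o,q}; that leaves p.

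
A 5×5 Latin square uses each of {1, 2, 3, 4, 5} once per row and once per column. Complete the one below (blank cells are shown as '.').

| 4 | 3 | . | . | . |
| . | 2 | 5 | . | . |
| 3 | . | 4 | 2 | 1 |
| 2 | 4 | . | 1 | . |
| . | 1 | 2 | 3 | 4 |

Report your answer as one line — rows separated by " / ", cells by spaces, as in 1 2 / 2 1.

4 3 1 5 2 / 1 2 5 4 3 / 3 5 4 2 1 / 2 4 3 1 5 / 5 1 2 3 4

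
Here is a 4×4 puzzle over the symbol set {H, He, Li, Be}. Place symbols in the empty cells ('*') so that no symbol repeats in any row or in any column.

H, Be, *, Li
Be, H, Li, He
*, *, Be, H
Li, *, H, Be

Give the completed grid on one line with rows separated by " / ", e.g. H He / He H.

H Be He Li / Be H Li He / He Li Be H / Li He H Be

At row 1, column 3: row 1 has {H,Li,Be}; column 3 has {H,Li,Be}; that leaves He.
At row 3, column 1: row 3 has {H,Be}; column 1 has {H,Li,Be}; that leaves He.
At row 3, column 2: row 3 has {H,He,Be}; column 2 has {H,Be}; that leaves Li.
At row 4, column 2: row 4 has {H,Li,Be}; column 2 has {H,Li,Be}; that leaves He.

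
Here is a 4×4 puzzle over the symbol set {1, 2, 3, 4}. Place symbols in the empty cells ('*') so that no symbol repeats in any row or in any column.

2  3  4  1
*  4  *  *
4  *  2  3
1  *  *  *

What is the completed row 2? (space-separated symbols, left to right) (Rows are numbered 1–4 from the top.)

At row 2, column 1: row 2 has {4}; column 1 has {1,2,4}; that leaves 3.
At row 2, column 3: row 2 has {3,4}; column 3 has {2,4}; that leaves 1.
At row 2, column 4: row 2 has {1,3,4}; column 4 has {1,3}; that leaves 2.

3 4 1 2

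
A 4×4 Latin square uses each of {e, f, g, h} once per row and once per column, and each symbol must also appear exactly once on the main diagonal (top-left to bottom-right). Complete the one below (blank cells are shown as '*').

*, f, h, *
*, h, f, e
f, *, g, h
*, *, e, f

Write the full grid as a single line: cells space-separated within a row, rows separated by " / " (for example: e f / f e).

(r1,c1) = e
(r1,c4) = g
(r2,c1) = g
(r3,c2) = e
(r4,c1) = h
(r4,c2) = g

e f h g / g h f e / f e g h / h g e f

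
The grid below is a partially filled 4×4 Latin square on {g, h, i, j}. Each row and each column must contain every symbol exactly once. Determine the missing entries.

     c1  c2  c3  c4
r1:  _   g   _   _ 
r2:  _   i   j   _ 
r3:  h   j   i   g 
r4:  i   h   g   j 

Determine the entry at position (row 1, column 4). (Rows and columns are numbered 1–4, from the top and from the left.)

row 1 has {g}; column 1 has {h,i} — only j is left for (r1,c1).
row 1 has {g,j}; column 3 has {g,i,j} — only h is left for (r1,c3).
row 1 has {g,h,j}; column 4 has {g,j} — only i is left for (r1,c4).

i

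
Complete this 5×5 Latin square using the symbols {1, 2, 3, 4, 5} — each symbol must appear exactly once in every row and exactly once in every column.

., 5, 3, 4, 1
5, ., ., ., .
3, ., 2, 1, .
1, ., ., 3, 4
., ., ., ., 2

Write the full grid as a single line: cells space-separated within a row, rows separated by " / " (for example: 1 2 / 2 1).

2 5 3 4 1 / 5 1 4 2 3 / 3 4 2 1 5 / 1 2 5 3 4 / 4 3 1 5 2

row 1 has {1,3,4,5}; column 1 has {1,3,5} — only 2 is left for (r1,c1).
row 2 has {5}; column 4 has {1,3,4} — only 2 is left for (r2,c4).
row 2 has {2,5}; column 5 has {1,2,4} — only 3 is left for (r2,c5).
row 3 has {1,2,3}; column 2 has {5} — only 4 is left for (r3,c2).
row 3 has {1,2,3,4}; column 5 has {1,2,3,4} — only 5 is left for (r3,c5).
row 4 has {1,3,4}; column 2 has {4,5} — only 2 is left for (r4,c2).
row 4 has {1,2,3,4}; column 3 has {2,3} — only 5 is left for (r4,c3).
row 5 has {2}; column 1 has {1,2,3,5} — only 4 is left for (r5,c1).
row 5 has {2,4}; column 3 has {2,3,5} — only 1 is left for (r5,c3).
row 5 has {1,2,4}; column 4 has {1,2,3,4} — only 5 is left for (r5,c4).
row 2 has {2,3,5}; column 2 has {2,4,5} — only 1 is left for (r2,c2).
row 2 has {1,2,3,5}; column 3 has {1,2,3,5} — only 4 is left for (r2,c3).
row 5 has {1,2,4,5}; column 2 has {1,2,4,5} — only 3 is left for (r5,c2).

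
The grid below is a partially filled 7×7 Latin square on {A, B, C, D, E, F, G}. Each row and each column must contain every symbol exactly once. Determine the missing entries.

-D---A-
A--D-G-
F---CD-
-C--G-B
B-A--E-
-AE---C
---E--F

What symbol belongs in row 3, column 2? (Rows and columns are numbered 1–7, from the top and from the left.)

row 2 has {A,D,G}; column 7 has {B,C,F} — only E is left for (r2,c7).
row 4 has {B,C,G}; column 6 has {A,D,E,G} — only F is left for (r4,c6).
row 6 has {A,C,E}; column 6 has {A,D,E,F,G} — only B is left for (r6,c6).
row 7 has {E,F}; column 6 has {A,B,D,E,F,G} — only C is left for (r7,c6).
row 1 has {A,D}; column 7 has {B,C,E,F} — only G is left for (r1,c7).
row 3 has {C,D,F}; column 7 has {B,C,E,F,G} — only A is left for (r3,c7).
row 4 has {B,C,F,G}; column 3 has {A,E} — only D is left for (r4,c3).
row 4 has {B,C,D,F,G}; column 4 has {D,E} — only A is left for (r4,c4).
row 5 has {A,B,E}; column 7 has {A,B,C,E,F,G} — only D is left for (r5,c7).
row 4 has {A,B,C,D,F,G}; column 1 has {A,B,F} — only E is left for (r4,c1).
row 5 has {A,B,D,E}; column 5 has {C,G} — only F is left for (r5,c5).
row 6 has {A,B,C,E}; column 5 has {C,F,G} — only D is left for (r6,c5).
row 1 has {A,D,G}; column 1 has {A,B,E,F} — only C is left for (r1,c1).
row 2 has {A,D,E,G}; column 5 has {C,D,F,G} — only B is left for (r2,c5).
row 5 has {A,B,D,E,F}; column 2 has {A,C,D} — only G is left for (r5,c2).
row 5 has {A,B,D,E,F,G}; column 4 has {A,D,E} — only C is left for (r5,c4).
row 6 has {A,B,C,D,E}; column 1 has {A,B,C,E,F} — only G is left for (r6,c1).
row 6 has {A,B,C,D,E,G}; column 4 has {A,C,D,E} — only F is left for (r6,c4).
row 7 has {C,E,F}; column 1 has {A,B,C,E,F,G} — only D is left for (r7,c1).
row 7 has {C,D,E,F}; column 2 has {A,C,D,G} — only B is left for (r7,c2).
row 7 has {B,C,D,E,F}; column 3 has {A,D,E} — only G is left for (r7,c3).
row 7 has {B,C,D,E,F,G}; column 5 has {B,C,D,F,G} — only A is left for (r7,c5).
row 1 has {A,C,D,G}; column 4 has {A,C,D,E,F} — only B is left for (r1,c4).
row 1 has {A,B,C,D,G}; column 5 has {A,B,C,D,F,G} — only E is left for (r1,c5).
row 2 has {A,B,D,E,G}; column 2 has {A,B,C,D,G} — only F is left for (r2,c2).
row 2 has {A,B,D,E,F,G}; column 3 has {A,D,E,G} — only C is left for (r2,c3).
row 3 has {A,C,D,F}; column 2 has {A,B,C,D,F,G} — only E is left for (r3,c2).

E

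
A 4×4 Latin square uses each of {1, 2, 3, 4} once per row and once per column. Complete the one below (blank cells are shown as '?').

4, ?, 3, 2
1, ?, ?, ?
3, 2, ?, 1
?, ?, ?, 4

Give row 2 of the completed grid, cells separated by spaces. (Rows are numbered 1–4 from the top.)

1 4 2 3

Cell (r1,c2): row 1 has {2,3,4}; column 2 has {2} → 1.
Cell (r2,c4): row 2 has {1}; column 4 has {1,2,4} → 3.
Cell (r3,c3): row 3 has {1,2,3}; column 3 has {3} → 4.
Cell (r4,c1): row 4 has {4}; column 1 has {1,3,4} → 2.
Cell (r4,c2): row 4 has {2,4}; column 2 has {1,2} → 3.
Cell (r4,c3): row 4 has {2,3,4}; column 3 has {3,4} → 1.
Cell (r2,c2): row 2 has {1,3}; column 2 has {1,2,3} → 4.
Cell (r2,c3): row 2 has {1,3,4}; column 3 has {1,3,4} → 2.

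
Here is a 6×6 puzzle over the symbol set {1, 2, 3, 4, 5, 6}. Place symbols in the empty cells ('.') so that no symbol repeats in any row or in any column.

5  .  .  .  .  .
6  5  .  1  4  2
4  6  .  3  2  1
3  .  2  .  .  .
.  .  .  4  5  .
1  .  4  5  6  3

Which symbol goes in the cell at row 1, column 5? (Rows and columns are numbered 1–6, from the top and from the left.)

3

At row 2, column 3: row 2 has {1,2,4,5,6}; column 3 has {2,4}; that leaves 3.
At row 3, column 3: row 3 has {1,2,3,4,6}; column 3 has {2,3,4}; that leaves 5.
At row 4, column 4: row 4 has {2,3}; column 4 has {1,3,4,5}; that leaves 6.
At row 4, column 5: row 4 has {2,3,6}; column 5 has {2,4,5,6}; that leaves 1.
At row 5, column 1: row 5 has {4,5}; column 1 has {1,3,4,5,6}; that leaves 2.
At row 5, column 6: row 5 has {2,4,5}; column 6 has {1,2,3}; that leaves 6.
At row 6, column 2: row 6 has {1,3,4,5,6}; column 2 has {5,6}; that leaves 2.
At row 1, column 4: row 1 has {5}; column 4 has {1,3,4,5,6}; that leaves 2.
At row 1, column 5: row 1 has {2,5}; column 5 has {1,2,4,5,6}; that leaves 3.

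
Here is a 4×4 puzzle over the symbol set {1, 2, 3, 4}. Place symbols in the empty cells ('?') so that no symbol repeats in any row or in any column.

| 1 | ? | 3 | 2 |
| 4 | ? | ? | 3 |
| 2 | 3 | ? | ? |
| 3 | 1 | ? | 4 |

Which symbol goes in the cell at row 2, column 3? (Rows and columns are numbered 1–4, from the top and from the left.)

1

At row 1, column 2: row 1 has {1,2,3}; column 2 has {1,3}; that leaves 4.
At row 2, column 2: row 2 has {3,4}; column 2 has {1,3,4}; that leaves 2.
At row 2, column 3: row 2 has {2,3,4}; column 3 has {3}; that leaves 1.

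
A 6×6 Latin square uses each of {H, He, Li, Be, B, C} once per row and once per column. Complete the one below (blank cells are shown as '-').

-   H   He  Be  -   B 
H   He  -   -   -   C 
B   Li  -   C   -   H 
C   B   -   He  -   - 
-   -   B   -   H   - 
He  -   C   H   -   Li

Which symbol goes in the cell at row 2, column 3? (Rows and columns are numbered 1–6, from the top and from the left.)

Li

row 1 has {H,He,Be,B}; column 1 has {H,He,B,C} — only Li is left for (r1,c1).
row 1 has {H,He,Li,Be,B}; column 5 has {H} — only C is left for (r1,c5).
row 3 has {H,Li,B,C}; column 3 has {He,B,C} — only Be is left for (r3,c3).
row 3 has {H,Li,Be,B,C}; column 5 has {H,C} — only He is left for (r3,c5).
row 4 has {He,B,C}; column 6 has {H,Li,B,C} — only Be is left for (r4,c6).
row 5 has {H,B}; column 1 has {H,He,Li,B,C} — only Be is left for (r5,c1).
row 5 has {H,Be,B}; column 2 has {H,He,Li,B} — only C is left for (r5,c2).
row 5 has {H,Be,B,C}; column 4 has {H,He,Be,C} — only Li is left for (r5,c4).
row 5 has {H,Li,Be,B,C}; column 6 has {H,Li,Be,B,C} — only He is left for (r5,c6).
row 6 has {H,He,Li,C}; column 2 has {H,He,Li,B,C} — only Be is left for (r6,c2).
row 6 has {H,He,Li,Be,C}; column 5 has {H,He,C} — only B is left for (r6,c5).
row 2 has {H,He,C}; column 3 has {He,Be,B,C} — only Li is left for (r2,c3).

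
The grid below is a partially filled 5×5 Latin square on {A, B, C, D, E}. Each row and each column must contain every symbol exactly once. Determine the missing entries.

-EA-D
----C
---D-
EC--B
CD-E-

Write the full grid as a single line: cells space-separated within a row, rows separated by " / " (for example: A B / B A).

B E A C D / D A E B C / A B C D E / E C D A B / C D B E A

row 1 has {A,D,E}; column 1 has {C,E} — only B is left for (r1,c1).
row 1 has {A,B,D,E}; column 4 has {D,E} — only C is left for (r1,c4).
row 3 has {D}; column 1 has {B,C,E} — only A is left for (r3,c1).
row 3 has {A,D}; column 2 has {C,D,E} — only B is left for (r3,c2).
row 3 has {A,B,D}; column 5 has {B,C,D} — only E is left for (r3,c5).
row 4 has {B,C,E}; column 3 has {A} — only D is left for (r4,c3).
row 4 has {B,C,D,E}; column 4 has {C,D,E} — only A is left for (r4,c4).
row 5 has {C,D,E}; column 3 has {A,D} — only B is left for (r5,c3).
row 5 has {B,C,D,E}; column 5 has {B,C,D,E} — only A is left for (r5,c5).
row 2 has {C}; column 1 has {A,B,C,E} — only D is left for (r2,c1).
row 2 has {C,D}; column 2 has {B,C,D,E} — only A is left for (r2,c2).
row 2 has {A,C,D}; column 3 has {A,B,D} — only E is left for (r2,c3).
row 2 has {A,C,D,E}; column 4 has {A,C,D,E} — only B is left for (r2,c4).
row 3 has {A,B,D,E}; column 3 has {A,B,D,E} — only C is left for (r3,c3).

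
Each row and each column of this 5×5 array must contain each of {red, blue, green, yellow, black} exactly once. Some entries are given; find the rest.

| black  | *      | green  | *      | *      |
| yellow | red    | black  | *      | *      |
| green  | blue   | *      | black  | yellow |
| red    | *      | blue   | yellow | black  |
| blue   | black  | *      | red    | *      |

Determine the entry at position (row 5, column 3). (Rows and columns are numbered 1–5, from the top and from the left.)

yellow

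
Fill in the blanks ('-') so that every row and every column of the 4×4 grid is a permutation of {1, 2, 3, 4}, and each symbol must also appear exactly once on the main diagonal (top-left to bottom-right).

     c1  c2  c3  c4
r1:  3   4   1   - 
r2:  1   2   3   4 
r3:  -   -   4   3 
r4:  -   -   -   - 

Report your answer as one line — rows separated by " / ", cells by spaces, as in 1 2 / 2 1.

3 4 1 2 / 1 2 3 4 / 2 1 4 3 / 4 3 2 1

(r1,c4): row 1 has {1,3,4}; column 4 has {3,4}, so it must be 2.
(r3,c1): row 3 has {3,4}; column 1 has {1,3}, so it must be 2.
(r3,c2): row 3 has {2,3,4}; column 2 has {2,4}, so it must be 1.
(r4,c1): row 4 is empty so far; column 1 has {1,2,3}, so it must be 4.
(r4,c2): row 4 has {4}; column 2 has {1,2,4}, so it must be 3.
(r4,c3): row 4 has {3,4}; column 3 has {1,3,4}, so it must be 2.
(r4,c4): row 4 has {2,3,4}; column 4 has {2,3,4}; the diagonal has {2,3,4}, so it must be 1.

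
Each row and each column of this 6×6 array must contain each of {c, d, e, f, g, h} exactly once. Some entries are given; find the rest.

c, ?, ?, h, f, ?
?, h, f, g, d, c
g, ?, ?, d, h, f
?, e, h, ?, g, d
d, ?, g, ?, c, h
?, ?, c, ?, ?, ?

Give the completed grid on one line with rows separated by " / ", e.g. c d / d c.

Cell (r2,c1): row 2 has {c,d,f,g,h}; column 1 has {c,d,g} → e.
Cell (r3,c2): row 3 has {d,f,g,h}; column 2 has {e,h} → c.
Cell (r3,c3): row 3 has {c,d,f,g,h}; column 3 has {c,f,g,h} → e.
Cell (r4,c1): row 4 has {d,e,g,h}; column 1 has {c,d,e,g} → f.
Cell (r4,c4): row 4 has {d,e,f,g,h}; column 4 has {d,g,h} → c.
Cell (r5,c2): row 5 has {c,d,g,h}; column 2 has {c,e,h} → f.
Cell (r5,c4): row 5 has {c,d,f,g,h}; column 4 has {c,d,g,h} → e.
Cell (r6,c1): row 6 has {c}; column 1 has {c,d,e,f,g} → h.
Cell (r6,c4): row 6 has {c,h}; column 4 has {c,d,e,g,h} → f.
Cell (r6,c5): row 6 has {c,f,h}; column 5 has {c,d,f,g,h} → e.
Cell (r6,c6): row 6 has {c,e,f,h}; column 6 has {c,d,f,h} → g.
Cell (r1,c3): row 1 has {c,f,h}; column 3 has {c,e,f,g,h} → d.
Cell (r1,c6): row 1 has {c,d,f,h}; column 6 has {c,d,f,g,h} → e.
Cell (r6,c2): row 6 has {c,e,f,g,h}; column 2 has {c,e,f,h} → d.
Cell (r1,c2): row 1 has {c,d,e,f,h}; column 2 has {c,d,e,f,h} → g.

c g d h f e / e h f g d c / g c e d h f / f e h c g d / d f g e c h / h d c f e g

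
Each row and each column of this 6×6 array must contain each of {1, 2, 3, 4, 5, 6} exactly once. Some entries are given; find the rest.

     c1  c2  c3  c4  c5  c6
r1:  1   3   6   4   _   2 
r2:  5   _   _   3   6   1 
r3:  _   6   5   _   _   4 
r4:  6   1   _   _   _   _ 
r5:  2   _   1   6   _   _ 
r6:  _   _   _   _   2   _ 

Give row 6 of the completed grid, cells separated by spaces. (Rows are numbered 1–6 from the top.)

At row 1, column 5: row 1 has {1,2,3,4,6}; column 5 has {2,6}; that leaves 5.
At row 3, column 1: row 3 has {4,5,6}; column 1 has {1,2,5,6}; that leaves 3.
At row 3, column 5: row 3 has {3,4,5,6}; column 5 has {2,5,6}; that leaves 1.
At row 6, column 1: row 6 has {2}; column 1 has {1,2,3,5,6}; that leaves 4.
At row 6, column 2: row 6 has {2,4}; column 2 has {1,3,6}; that leaves 5.
At row 6, column 3: row 6 has {2,4,5}; column 3 has {1,5,6}; that leaves 3.
At row 6, column 4: row 6 has {2,3,4,5}; column 4 has {3,4,6}; that leaves 1.
At row 6, column 6: row 6 has {1,2,3,4,5}; column 6 has {1,2,4}; that leaves 6.

4 5 3 1 2 6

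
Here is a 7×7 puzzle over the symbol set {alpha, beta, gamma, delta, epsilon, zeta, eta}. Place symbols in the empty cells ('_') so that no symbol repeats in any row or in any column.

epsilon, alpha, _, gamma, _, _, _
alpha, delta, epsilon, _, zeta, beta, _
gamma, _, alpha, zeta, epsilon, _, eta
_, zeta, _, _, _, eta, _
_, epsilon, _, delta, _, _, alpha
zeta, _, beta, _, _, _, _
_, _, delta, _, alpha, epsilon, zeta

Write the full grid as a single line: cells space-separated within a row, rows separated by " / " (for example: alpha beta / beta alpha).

epsilon alpha eta gamma delta zeta beta / alpha delta epsilon eta zeta beta gamma / gamma beta alpha zeta epsilon delta eta / delta zeta gamma alpha beta eta epsilon / beta epsilon zeta delta eta gamma alpha / zeta eta beta epsilon gamma alpha delta / eta gamma delta beta alpha epsilon zeta

(r2,c4) = eta
(r2,c7) = gamma
(r3,c2) = beta
(r3,c6) = delta
(r4,c3) = gamma
(r7,c4) = beta
(r1,c6) = zeta
(r5,c6) = gamma
(r6,c6) = alpha
(r7,c1) = eta
(r7,c2) = gamma
(r1,c3) = eta
(r5,c1) = beta
(r5,c3) = zeta
(r5,c5) = eta
(r6,c2) = eta
(r6,c4) = epsilon
(r6,c7) = delta
(r1,c7) = beta
(r4,c1) = delta
(r4,c4) = alpha
(r4,c5) = beta
(r4,c7) = epsilon
(r6,c5) = gamma
(r1,c5) = delta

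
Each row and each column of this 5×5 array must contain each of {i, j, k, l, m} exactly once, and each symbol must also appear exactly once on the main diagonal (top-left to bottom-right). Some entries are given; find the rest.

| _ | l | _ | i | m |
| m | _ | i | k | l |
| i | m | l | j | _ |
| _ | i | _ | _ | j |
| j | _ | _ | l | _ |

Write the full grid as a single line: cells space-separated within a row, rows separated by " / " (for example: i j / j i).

k l j i m / m j i k l / i m l j k / l i k m j / j k m l i

(r1,c1): row 1 has {i,l,m}; column 1 has {i,j,m}; the diagonal has {l}, so it must be k.
(r1,c3): row 1 has {i,k,l,m}; column 3 has {i,l}, so it must be j.
(r2,c2): row 2 has {i,k,l,m}; column 2 has {i,l,m}; the diagonal has {k,l}, so it must be j.
(r3,c5): row 3 has {i,j,l,m}; column 5 has {j,l,m}, so it must be k.
(r4,c1): row 4 has {i,j}; column 1 has {i,j,k,m}, so it must be l.
(r4,c4): row 4 has {i,j,l}; column 4 has {i,j,k,l}; the diagonal has {j,k,l}, so it must be m.
(r5,c2): row 5 has {j,l}; column 2 has {i,j,l,m}, so it must be k.
(r5,c3): row 5 has {j,k,l}; column 3 has {i,j,l}, so it must be m.
(r5,c5): row 5 has {j,k,l,m}; column 5 has {j,k,l,m}; the diagonal has {j,k,l,m}, so it must be i.
(r4,c3): row 4 has {i,j,l,m}; column 3 has {i,j,l,m}, so it must be k.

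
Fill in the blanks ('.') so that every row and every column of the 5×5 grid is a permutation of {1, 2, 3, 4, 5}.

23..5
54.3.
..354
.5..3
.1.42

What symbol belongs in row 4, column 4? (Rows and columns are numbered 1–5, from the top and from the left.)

Cell (r1,c4): row 1 has {2,3,5}; column 4 has {3,4,5} → 1.
Cell (r2,c5): row 2 has {3,4,5}; column 5 has {2,3,4,5} → 1.
Cell (r3,c1): row 3 has {3,4,5}; column 1 has {2,5} → 1.
Cell (r3,c2): row 3 has {1,3,4,5}; column 2 has {1,3,4,5} → 2.
Cell (r4,c1): row 4 has {3,5}; column 1 has {1,2,5} → 4.
Cell (r4,c4): row 4 has {3,4,5}; column 4 has {1,3,4,5} → 2.

2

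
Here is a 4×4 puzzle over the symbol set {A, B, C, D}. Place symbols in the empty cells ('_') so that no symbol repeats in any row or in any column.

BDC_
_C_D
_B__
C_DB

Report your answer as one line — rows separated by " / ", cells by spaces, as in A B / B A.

B D C A / A C B D / D B A C / C A D B

At row 1, column 4: row 1 has {B,C,D}; column 4 has {B,D}; that leaves A.
At row 2, column 1: row 2 has {C,D}; column 1 has {B,C}; that leaves A.
At row 2, column 3: row 2 has {A,C,D}; column 3 has {C,D}; that leaves B.
At row 3, column 1: row 3 has {B}; column 1 has {A,B,C}; that leaves D.
At row 3, column 3: row 3 has {B,D}; column 3 has {B,C,D}; that leaves A.
At row 3, column 4: row 3 has {A,B,D}; column 4 has {A,B,D}; that leaves C.
At row 4, column 2: row 4 has {B,C,D}; column 2 has {B,C,D}; that leaves A.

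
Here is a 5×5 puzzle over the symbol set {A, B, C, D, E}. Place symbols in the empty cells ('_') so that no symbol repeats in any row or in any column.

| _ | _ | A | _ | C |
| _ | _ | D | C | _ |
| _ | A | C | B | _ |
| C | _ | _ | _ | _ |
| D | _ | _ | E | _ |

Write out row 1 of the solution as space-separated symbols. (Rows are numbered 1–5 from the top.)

B E A D C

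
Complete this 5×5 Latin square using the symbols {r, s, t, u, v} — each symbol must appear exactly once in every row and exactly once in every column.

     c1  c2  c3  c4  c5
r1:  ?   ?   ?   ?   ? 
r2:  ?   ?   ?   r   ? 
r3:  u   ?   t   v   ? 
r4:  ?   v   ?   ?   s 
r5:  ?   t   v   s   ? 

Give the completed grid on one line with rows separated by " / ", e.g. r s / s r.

s r u t v / v u s r t / u s t v r / t v r u s / r t v s u

(r3,c5) = r
(r5,c1) = r
(r5,c5) = u
(r3,c2) = s
(r4,c1) = t
(r4,c4) = u
(r1,c4) = t
(r1,c5) = v
(r2,c2) = u
(r2,c3) = s
(r2,c5) = t
(r4,c3) = r
(r1,c1) = s
(r1,c2) = r
(r1,c3) = u
(r2,c1) = v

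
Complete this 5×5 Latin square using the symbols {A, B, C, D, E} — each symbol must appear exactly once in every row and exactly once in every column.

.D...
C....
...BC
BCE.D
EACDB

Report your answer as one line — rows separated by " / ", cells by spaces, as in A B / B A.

A D B C E / C B D E A / D E A B C / B C E A D / E A C D B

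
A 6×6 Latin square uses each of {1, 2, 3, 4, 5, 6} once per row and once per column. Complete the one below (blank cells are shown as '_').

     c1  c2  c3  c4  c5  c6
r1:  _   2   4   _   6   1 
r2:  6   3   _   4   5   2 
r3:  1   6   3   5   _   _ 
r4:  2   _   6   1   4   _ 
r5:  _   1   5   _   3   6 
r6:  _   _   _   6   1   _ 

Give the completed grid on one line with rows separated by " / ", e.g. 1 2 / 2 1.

5 2 4 3 6 1 / 6 3 1 4 5 2 / 1 6 3 5 2 4 / 2 5 6 1 4 3 / 4 1 5 2 3 6 / 3 4 2 6 1 5

Cell (r1,c4): row 1 has {1,2,4,6}; column 4 has {1,4,5,6} → 3.
Cell (r2,c3): row 2 has {2,3,4,5,6}; column 3 has {3,4,5,6} → 1.
Cell (r3,c5): row 3 has {1,3,5,6}; column 5 has {1,3,4,5,6} → 2.
Cell (r3,c6): row 3 has {1,2,3,5,6}; column 6 has {1,2,6} → 4.
Cell (r4,c2): row 4 has {1,2,4,6}; column 2 has {1,2,3,6} → 5.
Cell (r4,c6): row 4 has {1,2,4,5,6}; column 6 has {1,2,4,6} → 3.
Cell (r5,c1): row 5 has {1,3,5,6}; column 1 has {1,2,6} → 4.
Cell (r5,c4): row 5 has {1,3,4,5,6}; column 4 has {1,3,4,5,6} → 2.
Cell (r6,c2): row 6 has {1,6}; column 2 has {1,2,3,5,6} → 4.
Cell (r6,c3): row 6 has {1,4,6}; column 3 has {1,3,4,5,6} → 2.
Cell (r6,c6): row 6 has {1,2,4,6}; column 6 has {1,2,3,4,6} → 5.
Cell (r1,c1): row 1 has {1,2,3,4,6}; column 1 has {1,2,4,6} → 5.
Cell (r6,c1): row 6 has {1,2,4,5,6}; column 1 has {1,2,4,5,6} → 3.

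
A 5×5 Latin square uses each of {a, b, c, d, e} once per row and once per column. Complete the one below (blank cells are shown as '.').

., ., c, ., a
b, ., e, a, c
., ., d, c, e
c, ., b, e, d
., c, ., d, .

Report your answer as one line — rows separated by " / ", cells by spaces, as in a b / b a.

d e c b a / b d e a c / a b d c e / c a b e d / e c a d b

(r1,c4) = b
(r2,c2) = d
(r3,c1) = a
(r3,c2) = b
(r4,c2) = a
(r5,c1) = e
(r5,c3) = a
(r5,c5) = b
(r1,c1) = d
(r1,c2) = e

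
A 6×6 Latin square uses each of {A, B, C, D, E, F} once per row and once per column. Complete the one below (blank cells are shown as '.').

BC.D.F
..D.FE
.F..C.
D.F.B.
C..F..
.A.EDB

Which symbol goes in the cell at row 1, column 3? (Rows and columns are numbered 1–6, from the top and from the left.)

E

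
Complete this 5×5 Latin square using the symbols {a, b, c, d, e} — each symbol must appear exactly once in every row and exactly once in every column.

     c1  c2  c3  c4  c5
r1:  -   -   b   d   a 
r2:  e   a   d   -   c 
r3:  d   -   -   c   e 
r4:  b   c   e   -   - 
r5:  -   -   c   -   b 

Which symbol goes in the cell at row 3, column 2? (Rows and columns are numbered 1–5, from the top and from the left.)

(r1,c1) = c
(r1,c2) = e
(r2,c4) = b
(r3,c2) = b

b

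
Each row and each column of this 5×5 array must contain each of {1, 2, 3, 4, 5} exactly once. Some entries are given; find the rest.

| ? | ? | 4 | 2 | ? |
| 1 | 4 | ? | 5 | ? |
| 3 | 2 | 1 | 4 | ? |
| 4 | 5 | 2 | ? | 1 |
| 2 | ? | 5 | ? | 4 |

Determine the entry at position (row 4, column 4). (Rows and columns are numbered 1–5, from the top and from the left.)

3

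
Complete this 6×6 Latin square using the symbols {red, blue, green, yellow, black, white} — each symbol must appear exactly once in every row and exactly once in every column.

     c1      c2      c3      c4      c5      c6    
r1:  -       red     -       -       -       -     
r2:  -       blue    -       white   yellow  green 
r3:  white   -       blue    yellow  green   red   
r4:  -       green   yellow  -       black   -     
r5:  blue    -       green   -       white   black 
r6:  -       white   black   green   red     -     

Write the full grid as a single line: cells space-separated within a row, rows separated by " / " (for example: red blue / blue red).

green red white black blue yellow / black blue red white yellow green / white black blue yellow green red / red green yellow blue black white / blue yellow green red white black / yellow white black green red blue

At row 1, column 3: row 1 has {red}; column 3 has {blue,green,yellow,black}; that leaves white.
At row 1, column 5: row 1 has {red,white}; column 5 has {red,green,yellow,black,white}; that leaves blue.
At row 1, column 6: row 1 has {red,blue,white}; column 6 has {red,green,black}; that leaves yellow.
At row 2, column 3: row 2 has {blue,green,yellow,white}; column 3 has {blue,green,yellow,black,white}; that leaves red.
At row 3, column 2: row 3 has {red,blue,green,yellow,white}; column 2 has {red,blue,green,white}; that leaves black.
At row 4, column 1: row 4 has {green,yellow,black}; column 1 has {blue,white}; that leaves red.
At row 4, column 4: row 4 has {red,green,yellow,black}; column 4 has {green,yellow,white}; that leaves blue.
At row 4, column 6: row 4 has {red,blue,green,yellow,black}; column 6 has {red,green,yellow,black}; that leaves white.
At row 5, column 2: row 5 has {blue,green,black,white}; column 2 has {red,blue,green,black,white}; that leaves yellow.
At row 5, column 4: row 5 has {blue,green,yellow,black,white}; column 4 has {blue,green,yellow,white}; that leaves red.
At row 6, column 1: row 6 has {red,green,black,white}; column 1 has {red,blue,white}; that leaves yellow.
At row 6, column 6: row 6 has {red,green,yellow,black,white}; column 6 has {red,green,yellow,black,white}; that leaves blue.
At row 1, column 4: row 1 has {red,blue,yellow,white}; column 4 has {red,blue,green,yellow,white}; that leaves black.
At row 2, column 1: row 2 has {red,blue,green,yellow,white}; column 1 has {red,blue,yellow,white}; that leaves black.
At row 1, column 1: row 1 has {red,blue,yellow,black,white}; column 1 has {red,blue,yellow,black,white}; that leaves green.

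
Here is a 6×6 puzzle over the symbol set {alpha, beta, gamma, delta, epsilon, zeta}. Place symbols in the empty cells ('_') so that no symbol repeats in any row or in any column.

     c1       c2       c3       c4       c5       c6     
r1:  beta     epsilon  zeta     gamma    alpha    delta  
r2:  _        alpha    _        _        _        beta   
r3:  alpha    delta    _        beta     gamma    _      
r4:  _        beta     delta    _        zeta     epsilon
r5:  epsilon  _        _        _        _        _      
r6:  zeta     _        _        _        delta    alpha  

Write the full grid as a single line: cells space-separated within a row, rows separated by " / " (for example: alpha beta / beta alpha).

beta epsilon zeta gamma alpha delta / delta alpha gamma zeta epsilon beta / alpha delta epsilon beta gamma zeta / gamma beta delta alpha zeta epsilon / epsilon zeta alpha delta beta gamma / zeta gamma beta epsilon delta alpha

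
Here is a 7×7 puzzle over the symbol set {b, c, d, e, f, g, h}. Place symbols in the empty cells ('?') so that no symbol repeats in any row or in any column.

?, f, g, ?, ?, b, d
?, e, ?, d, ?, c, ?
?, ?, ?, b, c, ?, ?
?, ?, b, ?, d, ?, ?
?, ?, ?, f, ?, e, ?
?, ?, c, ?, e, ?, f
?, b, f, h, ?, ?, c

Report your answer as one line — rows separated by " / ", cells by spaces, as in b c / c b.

Cell (r1,c5): row 1 has {b,d,f,g}; column 5 has {c,d,e} → h.
Cell (r2,c3): row 2 has {c,d,e}; column 3 has {b,c,f,g} → h.
Cell (r5,c3): row 5 has {e,f}; column 3 has {b,c,f,g,h} → d.
Cell (r6,c4): row 6 has {c,e,f}; column 4 has {b,d,f,h} → g.
Cell (r7,c5): row 7 has {b,c,f,h}; column 5 has {c,d,e,h} → g.
Cell (r7,c6): row 7 has {b,c,f,g,h}; column 6 has {b,c,e} → d.
Cell (r3,c3): row 3 has {b,c}; column 3 has {b,c,d,f,g,h} → e.
Cell (r5,c5): row 5 has {d,e,f}; column 5 has {c,d,e,g,h} → b.
Cell (r6,c6): row 6 has {c,e,f,g}; column 6 has {b,c,d,e} → h.
Cell (r7,c1): row 7 has {b,c,d,f,g,h}; column 1 is empty so far → e.
Cell (r1,c1): row 1 has {b,d,f,g,h}; column 1 has {e} → c.
Cell (r1,c4): row 1 has {b,c,d,f,g,h}; column 4 has {b,d,f,g,h} → e.
Cell (r2,c5): row 2 has {c,d,e,h}; column 5 has {b,c,d,e,g,h} → f.
Cell (r4,c4): row 4 has {b,d}; column 4 has {b,d,e,f,g,h} → c.
Cell (r6,c2): row 6 has {c,e,f,g,h}; column 2 has {b,e,f} → d.
Cell (r6,c1): row 6 has {c,d,e,f,g,h}; column 1 has {c,e} → b.
Cell (r2,c1): row 2 has {c,d,e,f,h}; column 1 has {b,c,e} → g.
Cell (r2,c7): row 2 has {c,d,e,f,g,h}; column 7 has {c,d,f} → b.
Cell (r5,c1): row 5 has {b,d,e,f}; column 1 has {b,c,e,g} → h.
Cell (r5,c7): row 5 has {b,d,e,f,h}; column 7 has {b,c,d,f} → g.
Cell (r3,c7): row 3 has {b,c,e}; column 7 has {b,c,d,f,g} → h.
Cell (r4,c1): row 4 has {b,c,d}; column 1 has {b,c,e,g,h} → f.
Cell (r4,c6): row 4 has {b,c,d,f}; column 6 has {b,c,d,e,h} → g.
Cell (r4,c7): row 4 has {b,c,d,f,g}; column 7 has {b,c,d,f,g,h} → e.
Cell (r5,c2): row 5 has {b,d,e,f,g,h}; column 2 has {b,d,e,f} → c.
Cell (r3,c1): row 3 has {b,c,e,h}; column 1 has {b,c,e,f,g,h} → d.
Cell (r3,c2): row 3 has {b,c,d,e,h}; column 2 has {b,c,d,e,f} → g.
Cell (r3,c6): row 3 has {b,c,d,e,g,h}; column 6 has {b,c,d,e,g,h} → f.
Cell (r4,c2): row 4 has {b,c,d,e,f,g}; column 2 has {b,c,d,e,f,g} → h.

c f g e h b d / g e h d f c b / d g e b c f h / f h b c d g e / h c d f b e g / b d c g e h f / e b f h g d c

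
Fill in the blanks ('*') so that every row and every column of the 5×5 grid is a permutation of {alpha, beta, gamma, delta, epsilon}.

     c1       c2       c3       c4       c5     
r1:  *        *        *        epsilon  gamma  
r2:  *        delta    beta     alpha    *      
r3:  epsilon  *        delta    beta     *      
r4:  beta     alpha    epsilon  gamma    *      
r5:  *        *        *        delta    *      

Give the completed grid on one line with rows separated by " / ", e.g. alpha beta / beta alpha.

(r1,c2) = beta
(r1,c3) = alpha
(r2,c1) = gamma
(r2,c5) = epsilon
(r3,c2) = gamma
(r3,c5) = alpha
(r4,c5) = delta
(r5,c1) = alpha
(r5,c2) = epsilon
(r5,c3) = gamma
(r5,c5) = beta
(r1,c1) = delta

delta beta alpha epsilon gamma / gamma delta beta alpha epsilon / epsilon gamma delta beta alpha / beta alpha epsilon gamma delta / alpha epsilon gamma delta beta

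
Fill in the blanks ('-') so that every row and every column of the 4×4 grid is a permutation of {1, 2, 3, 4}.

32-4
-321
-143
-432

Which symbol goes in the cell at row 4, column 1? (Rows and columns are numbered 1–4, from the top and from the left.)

1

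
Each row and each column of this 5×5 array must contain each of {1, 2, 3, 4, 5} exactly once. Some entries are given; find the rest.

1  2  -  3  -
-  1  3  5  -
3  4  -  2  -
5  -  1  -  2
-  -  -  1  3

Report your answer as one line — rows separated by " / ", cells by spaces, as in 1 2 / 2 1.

row 2 has {1,3,5}; column 5 has {2,3} — only 4 is left for (r2,c5).
row 3 has {2,3,4}; column 3 has {1,3} — only 5 is left for (r3,c3).
row 3 has {2,3,4,5}; column 5 has {2,3,4} — only 1 is left for (r3,c5).
row 4 has {1,2,5}; column 2 has {1,2,4} — only 3 is left for (r4,c2).
row 4 has {1,2,3,5}; column 4 has {1,2,3,5} — only 4 is left for (r4,c4).
row 5 has {1,3}; column 2 has {1,2,3,4} — only 5 is left for (r5,c2).
row 1 has {1,2,3}; column 3 has {1,3,5} — only 4 is left for (r1,c3).
row 1 has {1,2,3,4}; column 5 has {1,2,3,4} — only 5 is left for (r1,c5).
row 2 has {1,3,4,5}; column 1 has {1,3,5} — only 2 is left for (r2,c1).
row 5 has {1,3,5}; column 1 has {1,2,3,5} — only 4 is left for (r5,c1).
row 5 has {1,3,4,5}; column 3 has {1,3,4,5} — only 2 is left for (r5,c3).

1 2 4 3 5 / 2 1 3 5 4 / 3 4 5 2 1 / 5 3 1 4 2 / 4 5 2 1 3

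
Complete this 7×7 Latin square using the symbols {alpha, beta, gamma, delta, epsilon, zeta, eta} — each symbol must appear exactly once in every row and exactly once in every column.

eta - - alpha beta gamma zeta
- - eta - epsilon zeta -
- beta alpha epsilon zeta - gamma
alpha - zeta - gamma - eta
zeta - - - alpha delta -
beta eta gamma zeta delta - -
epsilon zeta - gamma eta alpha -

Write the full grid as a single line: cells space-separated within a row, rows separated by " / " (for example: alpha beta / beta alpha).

eta delta epsilon alpha beta gamma zeta / gamma alpha eta beta epsilon zeta delta / delta beta alpha epsilon zeta eta gamma / alpha epsilon zeta delta gamma beta eta / zeta gamma beta eta alpha delta epsilon / beta eta gamma zeta delta epsilon alpha / epsilon zeta delta gamma eta alpha beta

Cell (r3,c1): row 3 has {alpha,beta,gamma,epsilon,zeta}; column 1 has {alpha,beta,epsilon,zeta,eta} → delta.
Cell (r3,c6): row 3 has {alpha,beta,gamma,delta,epsilon,zeta}; column 6 has {alpha,gamma,delta,zeta} → eta.
Cell (r6,c6): row 6 has {beta,gamma,delta,zeta,eta}; column 6 has {alpha,gamma,delta,zeta,eta} → epsilon.
Cell (r6,c7): row 6 has {beta,gamma,delta,epsilon,zeta,eta}; column 7 has {gamma,zeta,eta} → alpha.
Cell (r2,c1): row 2 has {epsilon,zeta,eta}; column 1 has {alpha,beta,delta,epsilon,zeta,eta} → gamma.
Cell (r4,c6): row 4 has {alpha,gamma,zeta,eta}; column 6 has {alpha,gamma,delta,epsilon,zeta,eta} → beta.
Cell (r4,c4): row 4 has {alpha,beta,gamma,zeta,eta}; column 4 has {alpha,gamma,epsilon,zeta} → delta.
Cell (r2,c4): row 2 has {gamma,epsilon,zeta,eta}; column 4 has {alpha,gamma,delta,epsilon,zeta} → beta.
Cell (r2,c7): row 2 has {beta,gamma,epsilon,zeta,eta}; column 7 has {alpha,gamma,zeta,eta} → delta.
Cell (r4,c2): row 4 has {alpha,beta,gamma,delta,zeta,eta}; column 2 has {beta,zeta,eta} → epsilon.
Cell (r5,c2): row 5 has {alpha,delta,zeta}; column 2 has {beta,epsilon,zeta,eta} → gamma.
Cell (r5,c4): row 5 has {alpha,gamma,delta,zeta}; column 4 has {alpha,beta,gamma,delta,epsilon,zeta} → eta.
Cell (r7,c7): row 7 has {alpha,gamma,epsilon,zeta,eta}; column 7 has {alpha,gamma,delta,zeta,eta} → beta.
Cell (r1,c2): row 1 has {alpha,beta,gamma,zeta,eta}; column 2 has {beta,gamma,epsilon,zeta,eta} → delta.
Cell (r1,c3): row 1 has {alpha,beta,gamma,delta,zeta,eta}; column 3 has {alpha,gamma,zeta,eta} → epsilon.
Cell (r2,c2): row 2 has {beta,gamma,delta,epsilon,zeta,eta}; column 2 has {beta,gamma,delta,epsilon,zeta,eta} → alpha.
Cell (r5,c3): row 5 has {alpha,gamma,delta,zeta,eta}; column 3 has {alpha,gamma,epsilon,zeta,eta} → beta.
Cell (r5,c7): row 5 has {alpha,beta,gamma,delta,zeta,eta}; column 7 has {alpha,beta,gamma,delta,zeta,eta} → epsilon.
Cell (r7,c3): row 7 has {alpha,beta,gamma,epsilon,zeta,eta}; column 3 has {alpha,beta,gamma,epsilon,zeta,eta} → delta.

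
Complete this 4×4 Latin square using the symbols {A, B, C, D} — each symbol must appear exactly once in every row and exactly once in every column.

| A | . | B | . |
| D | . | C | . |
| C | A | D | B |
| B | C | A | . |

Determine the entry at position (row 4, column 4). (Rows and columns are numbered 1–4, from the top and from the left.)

D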